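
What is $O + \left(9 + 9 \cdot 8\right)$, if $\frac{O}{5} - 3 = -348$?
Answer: $-1644$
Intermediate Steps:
$O = -1725$ ($O = 15 + 5 \left(-348\right) = 15 - 1740 = -1725$)
$O + \left(9 + 9 \cdot 8\right) = -1725 + \left(9 + 9 \cdot 8\right) = -1725 + \left(9 + 72\right) = -1725 + 81 = -1644$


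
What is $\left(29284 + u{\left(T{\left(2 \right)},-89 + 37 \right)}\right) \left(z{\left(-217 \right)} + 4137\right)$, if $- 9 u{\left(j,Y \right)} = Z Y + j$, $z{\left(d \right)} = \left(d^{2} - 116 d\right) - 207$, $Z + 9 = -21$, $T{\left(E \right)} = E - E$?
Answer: $2217970804$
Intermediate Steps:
$T{\left(E \right)} = 0$
$Z = -30$ ($Z = -9 - 21 = -30$)
$z{\left(d \right)} = -207 + d^{2} - 116 d$
$u{\left(j,Y \right)} = - \frac{j}{9} + \frac{10 Y}{3}$ ($u{\left(j,Y \right)} = - \frac{- 30 Y + j}{9} = - \frac{j - 30 Y}{9} = - \frac{j}{9} + \frac{10 Y}{3}$)
$\left(29284 + u{\left(T{\left(2 \right)},-89 + 37 \right)}\right) \left(z{\left(-217 \right)} + 4137\right) = \left(29284 + \left(\left(- \frac{1}{9}\right) 0 + \frac{10 \left(-89 + 37\right)}{3}\right)\right) \left(\left(-207 + \left(-217\right)^{2} - -25172\right) + 4137\right) = \left(29284 + \left(0 + \frac{10}{3} \left(-52\right)\right)\right) \left(\left(-207 + 47089 + 25172\right) + 4137\right) = \left(29284 + \left(0 - \frac{520}{3}\right)\right) \left(72054 + 4137\right) = \left(29284 - \frac{520}{3}\right) 76191 = \frac{87332}{3} \cdot 76191 = 2217970804$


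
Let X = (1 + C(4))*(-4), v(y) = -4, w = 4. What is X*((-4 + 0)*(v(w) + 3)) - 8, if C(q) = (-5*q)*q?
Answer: 1256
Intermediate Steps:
C(q) = -5*q²
X = 316 (X = (1 - 5*4²)*(-4) = (1 - 5*16)*(-4) = (1 - 80)*(-4) = -79*(-4) = 316)
X*((-4 + 0)*(v(w) + 3)) - 8 = 316*((-4 + 0)*(-4 + 3)) - 8 = 316*(-4*(-1)) - 8 = 316*4 - 8 = 1264 - 8 = 1256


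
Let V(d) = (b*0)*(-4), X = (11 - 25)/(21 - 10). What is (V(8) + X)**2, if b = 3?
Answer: 196/121 ≈ 1.6198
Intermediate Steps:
X = -14/11 ≈ -1.2727
V(d) = 0 (V(d) = (3*0)*(-4) = 0*(-4) = 0)
(V(8) + X)**2 = (0 - 14/11)**2 = (-14/11)**2 = 196/121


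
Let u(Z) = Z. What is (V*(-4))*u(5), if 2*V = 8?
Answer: -80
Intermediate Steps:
V = 4 (V = (1/2)*8 = 4)
(V*(-4))*u(5) = (4*(-4))*5 = -16*5 = -80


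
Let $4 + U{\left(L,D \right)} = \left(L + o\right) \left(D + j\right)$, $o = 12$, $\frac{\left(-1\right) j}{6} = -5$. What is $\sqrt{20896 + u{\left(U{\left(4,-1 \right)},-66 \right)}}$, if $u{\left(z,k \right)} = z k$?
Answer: $26 i \sqrt{14} \approx 97.283 i$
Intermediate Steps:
$j = 30$ ($j = \left(-6\right) \left(-5\right) = 30$)
$U{\left(L,D \right)} = -4 + \left(12 + L\right) \left(30 + D\right)$ ($U{\left(L,D \right)} = -4 + \left(L + 12\right) \left(D + 30\right) = -4 + \left(12 + L\right) \left(30 + D\right)$)
$u{\left(z,k \right)} = k z$
$\sqrt{20896 + u{\left(U{\left(4,-1 \right)},-66 \right)}} = \sqrt{20896 - 66 \left(356 + 12 \left(-1\right) + 30 \cdot 4 - 4\right)} = \sqrt{20896 - 66 \left(356 - 12 + 120 - 4\right)} = \sqrt{20896 - 30360} = \sqrt{-9464} = 26 i \sqrt{14}$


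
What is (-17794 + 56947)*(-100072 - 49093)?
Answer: -5840257245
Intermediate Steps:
(-17794 + 56947)*(-100072 - 49093) = 39153*(-149165) = -5840257245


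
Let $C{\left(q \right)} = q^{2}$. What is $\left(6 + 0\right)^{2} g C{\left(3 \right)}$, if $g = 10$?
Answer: $3240$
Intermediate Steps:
$\left(6 + 0\right)^{2} g C{\left(3 \right)} = \left(6 + 0\right)^{2} \cdot 10 \cdot 3^{2} = 6^{2} \cdot 10 \cdot 9 = 36 \cdot 10 \cdot 9 = 360 \cdot 9 = 3240$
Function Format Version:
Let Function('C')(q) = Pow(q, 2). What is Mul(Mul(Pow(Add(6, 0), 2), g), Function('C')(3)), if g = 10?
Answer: 3240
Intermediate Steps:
Mul(Mul(Pow(Add(6, 0), 2), g), Function('C')(3)) = Mul(Mul(Pow(Add(6, 0), 2), 10), Pow(3, 2)) = Mul(Mul(Pow(6, 2), 10), 9) = Mul(Mul(36, 10), 9) = Mul(360, 9) = 3240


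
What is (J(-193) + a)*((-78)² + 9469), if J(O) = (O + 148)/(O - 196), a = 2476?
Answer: 14980789577/389 ≈ 3.8511e+7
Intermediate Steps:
J(O) = (148 + O)/(-196 + O)
(J(-193) + a)*((-78)² + 9469) = ((148 - 193)/(-196 - 193) + 2476)*((-78)² + 9469) = (-45/(-389) + 2476)*(6084 + 9469) = (-1/389*(-45) + 2476)*15553 = (45/389 + 2476)*15553 = (963209/389)*15553 = 14980789577/389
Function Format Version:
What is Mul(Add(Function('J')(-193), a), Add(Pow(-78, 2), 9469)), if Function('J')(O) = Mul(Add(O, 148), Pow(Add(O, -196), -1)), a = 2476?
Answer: Rational(14980789577, 389) ≈ 3.8511e+7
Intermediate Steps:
Function('J')(O) = Mul(Pow(Add(-196, O), -1), Add(148, O)) (Function('J')(O) = Mul(Add(148, O), Pow(Add(-196, O), -1)) = Mul(Pow(Add(-196, O), -1), Add(148, O)))
Mul(Add(Function('J')(-193), a), Add(Pow(-78, 2), 9469)) = Mul(Add(Mul(Pow(Add(-196, -193), -1), Add(148, -193)), 2476), Add(Pow(-78, 2), 9469)) = Mul(Add(Mul(Pow(-389, -1), -45), 2476), Add(6084, 9469)) = Mul(Add(Mul(Rational(-1, 389), -45), 2476), 15553) = Mul(Add(Rational(45, 389), 2476), 15553) = Mul(Rational(963209, 389), 15553) = Rational(14980789577, 389)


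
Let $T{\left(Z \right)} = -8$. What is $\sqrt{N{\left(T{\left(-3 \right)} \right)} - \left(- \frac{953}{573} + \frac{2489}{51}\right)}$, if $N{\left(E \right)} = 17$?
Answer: $\frac{i \sqrt{317774149}}{3247} \approx 5.4901 i$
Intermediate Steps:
$\sqrt{N{\left(T{\left(-3 \right)} \right)} - \left(- \frac{953}{573} + \frac{2489}{51}\right)} = \sqrt{17 - \left(- \frac{953}{573} + \frac{2489}{51}\right)} = \sqrt{17 - \frac{153066}{3247}} = \sqrt{- \frac{97867}{3247}} = \frac{i \sqrt{317774149}}{3247}$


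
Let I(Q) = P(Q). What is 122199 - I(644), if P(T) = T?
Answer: 121555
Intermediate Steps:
I(Q) = Q
122199 - I(644) = 122199 - 1*644 = 122199 - 644 = 121555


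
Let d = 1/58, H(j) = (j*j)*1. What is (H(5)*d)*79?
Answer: 1975/58 ≈ 34.052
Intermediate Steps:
H(j) = j² (H(j) = j²*1 = j²)
d = 1/58 ≈ 0.017241
(H(5)*d)*79 = (5²*(1/58))*79 = (25*(1/58))*79 = (25/58)*79 = 1975/58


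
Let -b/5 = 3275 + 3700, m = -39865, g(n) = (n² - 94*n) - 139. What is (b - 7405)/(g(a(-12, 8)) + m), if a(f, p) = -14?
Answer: 10570/9623 ≈ 1.0984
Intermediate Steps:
g(n) = -139 + n² - 94*n
b = -34875 (b = -5*(3275 + 3700) = -5*6975 = -34875)
(b - 7405)/(g(a(-12, 8)) + m) = (-34875 - 7405)/((-139 + (-14)² - 94*(-14)) - 39865) = -42280/((-139 + 196 + 1316) - 39865) = -42280/(1373 - 39865) = -42280/(-38492) = -42280*(-1/38492) = 10570/9623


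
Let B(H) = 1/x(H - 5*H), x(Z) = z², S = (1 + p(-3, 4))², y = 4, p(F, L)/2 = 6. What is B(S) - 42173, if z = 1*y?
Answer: -674767/16 ≈ -42173.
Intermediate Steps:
p(F, L) = 12 (p(F, L) = 2*6 = 12)
z = 4 (z = 1*4 = 4)
S = 169 (S = (1 + 12)² = 13² = 169)
x(Z) = 16 (x(Z) = 4² = 16)
B(H) = 1/16
B(S) - 42173 = 1/16 - 42173 = -674767/16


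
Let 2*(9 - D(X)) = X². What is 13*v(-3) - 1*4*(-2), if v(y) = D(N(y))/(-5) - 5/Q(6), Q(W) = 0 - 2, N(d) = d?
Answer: 144/5 ≈ 28.800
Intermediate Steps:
Q(W) = -2
D(X) = 9 - X²/2
v(y) = 7/10 + y²/10 (v(y) = (9 - y²/2)/(-5) - 5/(-2) = (9 - y²/2)*(-⅕) - 5*(-½) = (-9/5 + y²/10) + 5/2 = 7/10 + y²/10)
13*v(-3) - 1*4*(-2) = 13*(7/10 + (⅒)*(-3)²) - 1*4*(-2) = 13*(7/10 + (⅒)*9) - 4*(-2) = 13*(7/10 + 9/10) + 8 = 13*(8/5) + 8 = 104/5 + 8 = 144/5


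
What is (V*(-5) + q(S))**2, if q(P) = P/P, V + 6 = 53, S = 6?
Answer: 54756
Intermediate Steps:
V = 47 (V = -6 + 53 = 47)
q(P) = 1
(V*(-5) + q(S))**2 = (47*(-5) + 1)**2 = (-235 + 1)**2 = (-234)**2 = 54756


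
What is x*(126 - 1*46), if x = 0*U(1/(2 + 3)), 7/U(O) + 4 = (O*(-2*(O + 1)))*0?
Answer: 0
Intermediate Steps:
U(O) = -7/4 (U(O) = 7/(-4 + (O*(-2*(O + 1)))*0) = 7/(-4 + (O*(-2*(1 + O)))*0) = 7/(-4 + (O*(-2 - 2*O))*0) = 7/(-4 + 0) = 7/(-4) = 7*(-¼) = -7/4)
x = 0 (x = 0*(-7/4) = 0)
x*(126 - 1*46) = 0*(126 - 1*46) = 0*(126 - 46) = 0*80 = 0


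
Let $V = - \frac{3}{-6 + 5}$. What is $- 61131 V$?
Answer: $-183393$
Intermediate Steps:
$V = 3$ ($V = - \frac{3}{-1} = \left(-3\right) \left(-1\right) = 3$)
$- 61131 V = \left(-61131\right) 3 = -183393$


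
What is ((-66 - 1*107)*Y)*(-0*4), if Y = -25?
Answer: 0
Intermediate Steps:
((-66 - 1*107)*Y)*(-0*4) = ((-66 - 1*107)*(-25))*(-0*4) = ((-66 - 107)*(-25))*(-23*0) = -173*(-25)*0 = 4325*0 = 0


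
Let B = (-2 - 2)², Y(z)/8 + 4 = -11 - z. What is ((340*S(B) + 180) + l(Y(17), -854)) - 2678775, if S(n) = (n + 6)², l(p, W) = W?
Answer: -2514889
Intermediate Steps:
Y(z) = -120 - 8*z (Y(z) = -32 + 8*(-11 - z) = -32 + (-88 - 8*z) = -120 - 8*z)
B = 16 (B = (-4)² = 16)
S(n) = (6 + n)²
((340*S(B) + 180) + l(Y(17), -854)) - 2678775 = ((340*(6 + 16)² + 180) - 854) - 2678775 = ((340*22² + 180) - 854) - 2678775 = ((340*484 + 180) - 854) - 2678775 = ((164560 + 180) - 854) - 2678775 = (164740 - 854) - 2678775 = 163886 - 2678775 = -2514889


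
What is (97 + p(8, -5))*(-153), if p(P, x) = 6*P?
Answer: -22185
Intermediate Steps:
(97 + p(8, -5))*(-153) = (97 + 6*8)*(-153) = (97 + 48)*(-153) = 145*(-153) = -22185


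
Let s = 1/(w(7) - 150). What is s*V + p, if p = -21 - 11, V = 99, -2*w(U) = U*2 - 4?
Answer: -5059/155 ≈ -32.639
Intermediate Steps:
w(U) = 2 - U (w(U) = -(U*2 - 4)/2 = -(2*U - 4)/2 = -(-4 + 2*U)/2 = 2 - U)
s = -1/155 (s = 1/((2 - 1*7) - 150) = 1/((2 - 7) - 150) = 1/(-5 - 150) = 1/(-155) = -1/155 ≈ -0.0064516)
p = -32
s*V + p = -1/155*99 - 32 = -99/155 - 32 = -5059/155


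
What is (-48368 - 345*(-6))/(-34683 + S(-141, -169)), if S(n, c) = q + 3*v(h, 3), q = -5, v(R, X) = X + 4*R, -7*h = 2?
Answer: 324086/242777 ≈ 1.3349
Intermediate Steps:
h = -2/7 (h = -⅐*2 = -2/7 ≈ -0.28571)
S(n, c) = 4/7 (S(n, c) = -5 + 3*(3 + 4*(-2/7)) = -5 + 3*(3 - 8/7) = -5 + 3*(13/7) = -5 + 39/7 = 4/7)
(-48368 - 345*(-6))/(-34683 + S(-141, -169)) = (-48368 - 345*(-6))/(-34683 + 4/7) = (-48368 + 2070)/(-242777/7) = -46298*(-7/242777) = 324086/242777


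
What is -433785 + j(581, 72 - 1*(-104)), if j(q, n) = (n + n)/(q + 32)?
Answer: -265909853/613 ≈ -4.3378e+5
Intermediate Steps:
j(q, n) = 2*n/(32 + q) (j(q, n) = (2*n)/(32 + q) = 2*n/(32 + q))
-433785 + j(581, 72 - 1*(-104)) = -433785 + 2*(72 - 1*(-104))/(32 + 581) = -433785 + 2*(72 + 104)/613 = -433785 + 2*176*(1/613) = -433785 + 352/613 = -265909853/613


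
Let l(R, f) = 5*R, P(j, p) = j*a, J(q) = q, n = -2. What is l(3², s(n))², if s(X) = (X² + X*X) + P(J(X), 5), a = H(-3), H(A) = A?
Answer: 2025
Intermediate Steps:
a = -3
P(j, p) = -3*j (P(j, p) = j*(-3) = -3*j)
s(X) = -3*X + 2*X² (s(X) = (X² + X*X) - 3*X = (X² + X²) - 3*X = 2*X² - 3*X = -3*X + 2*X²)
l(3², s(n))² = (5*3²)² = (5*9)² = 45² = 2025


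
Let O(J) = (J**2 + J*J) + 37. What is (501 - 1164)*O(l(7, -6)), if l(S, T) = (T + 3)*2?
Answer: -72267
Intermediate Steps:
l(S, T) = 6 + 2*T (l(S, T) = (3 + T)*2 = 6 + 2*T)
O(J) = 37 + 2*J**2 (O(J) = (J**2 + J**2) + 37 = 2*J**2 + 37 = 37 + 2*J**2)
(501 - 1164)*O(l(7, -6)) = (501 - 1164)*(37 + 2*(6 + 2*(-6))**2) = -663*(37 + 2*(6 - 12)**2) = -663*(37 + 2*(-6)**2) = -663*(37 + 2*36) = -663*(37 + 72) = -663*109 = -72267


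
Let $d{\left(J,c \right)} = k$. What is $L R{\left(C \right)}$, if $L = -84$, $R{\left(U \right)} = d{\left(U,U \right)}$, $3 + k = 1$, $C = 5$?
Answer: $168$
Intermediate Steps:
$k = -2$ ($k = -3 + 1 = -2$)
$d{\left(J,c \right)} = -2$
$R{\left(U \right)} = -2$
$L R{\left(C \right)} = \left(-84\right) \left(-2\right) = 168$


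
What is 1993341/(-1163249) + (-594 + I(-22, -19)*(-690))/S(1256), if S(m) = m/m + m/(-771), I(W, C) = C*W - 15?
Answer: 249923015737671/564175765 ≈ 4.4299e+5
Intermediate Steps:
I(W, C) = -15 + C*W
S(m) = 1 - m/771 (S(m) = 1 + m*(-1/771) = 1 - m/771)
1993341/(-1163249) + (-594 + I(-22, -19)*(-690))/S(1256) = 1993341/(-1163249) + (-594 + (-15 - 19*(-22))*(-690))/(1 - 1/771*1256) = 1993341*(-1/1163249) + (-594 + (-15 + 418)*(-690))/(1 - 1256/771) = -1993341/1163249 + (-594 + 403*(-690))/(-485/771) = -1993341/1163249 + (-594 - 278070)*(-771/485) = -1993341/1163249 - 278664*(-771/485) = -1993341/1163249 + 214849944/485 = 249923015737671/564175765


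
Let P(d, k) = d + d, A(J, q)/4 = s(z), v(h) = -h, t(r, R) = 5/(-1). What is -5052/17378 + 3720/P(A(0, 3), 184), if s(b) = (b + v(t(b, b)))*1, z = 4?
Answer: 1339217/26067 ≈ 51.376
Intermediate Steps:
t(r, R) = -5 (t(r, R) = 5*(-1) = -5)
s(b) = 5 + b (s(b) = (b - 1*(-5))*1 = (b + 5)*1 = (5 + b)*1 = 5 + b)
A(J, q) = 36 (A(J, q) = 4*(5 + 4) = 4*9 = 36)
P(d, k) = 2*d
-5052/17378 + 3720/P(A(0, 3), 184) = -5052/17378 + 3720/((2*36)) = -5052*1/17378 + 3720/72 = -2526/8689 + 3720*(1/72) = -2526/8689 + 155/3 = 1339217/26067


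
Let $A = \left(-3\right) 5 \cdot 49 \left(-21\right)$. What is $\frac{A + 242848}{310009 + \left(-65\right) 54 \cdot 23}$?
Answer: $\frac{258283}{229279} \approx 1.1265$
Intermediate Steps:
$A = 15435$ ($A = \left(-15\right) 49 \left(-21\right) = \left(-735\right) \left(-21\right) = 15435$)
$\frac{A + 242848}{310009 + \left(-65\right) 54 \cdot 23} = \frac{15435 + 242848}{310009 + \left(-65\right) 54 \cdot 23} = \frac{258283}{310009 - 80730} = \frac{258283}{229279}$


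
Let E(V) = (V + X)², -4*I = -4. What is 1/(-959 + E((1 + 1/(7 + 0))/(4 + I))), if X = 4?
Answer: -1225/1152871 ≈ -0.0010626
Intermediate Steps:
I = 1 (I = -¼*(-4) = 1)
E(V) = (4 + V)² (E(V) = (V + 4)² = (4 + V)²)
1/(-959 + E((1 + 1/(7 + 0))/(4 + I))) = 1/(-959 + (4 + (1 + 1/(7 + 0))/(4 + 1))²) = 1/(-959 + (4 + (1 + 1/7)/5)²) = 1/(-959 + (4 + (1 + ⅐)*(⅕))²) = 1/(-959 + (4 + (8/7)*(⅕))²) = 1/(-959 + (4 + 8/35)²) = 1/(-959 + (148/35)²) = 1/(-959 + 21904/1225) = 1/(-1152871/1225) = -1225/1152871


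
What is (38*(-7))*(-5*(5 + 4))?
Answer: 11970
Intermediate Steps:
(38*(-7))*(-5*(5 + 4)) = -(-1330)*9 = -266*(-45) = 11970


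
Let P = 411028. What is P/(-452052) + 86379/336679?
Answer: -24834174076/38049103827 ≈ -0.65269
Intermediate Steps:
P/(-452052) + 86379/336679 = 411028/(-452052) + 86379/336679 = 411028*(-1/452052) + 86379*(1/336679) = -102757/113013 + 86379/336679 = -24834174076/38049103827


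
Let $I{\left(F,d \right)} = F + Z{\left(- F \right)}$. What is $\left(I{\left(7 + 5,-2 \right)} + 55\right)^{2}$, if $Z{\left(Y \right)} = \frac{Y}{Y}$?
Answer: $4624$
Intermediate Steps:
$Z{\left(Y \right)} = 1$
$I{\left(F,d \right)} = 1 + F$ ($I{\left(F,d \right)} = F + 1 = 1 + F$)
$\left(I{\left(7 + 5,-2 \right)} + 55\right)^{2} = \left(\left(1 + \left(7 + 5\right)\right) + 55\right)^{2} = \left(\left(1 + 12\right) + 55\right)^{2} = \left(13 + 55\right)^{2} = 68^{2} = 4624$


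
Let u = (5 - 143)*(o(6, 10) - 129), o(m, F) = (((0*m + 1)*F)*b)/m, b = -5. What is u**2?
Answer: 359178304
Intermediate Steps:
o(m, F) = -5*F/m (o(m, F) = (((0*m + 1)*F)*(-5))/m = (((0 + 1)*F)*(-5))/m = ((1*F)*(-5))/m = (F*(-5))/m = (-5*F)/m = -5*F/m)
u = 18952 (u = (5 - 143)*(-5*10/6 - 129) = -138*(-5*10*1/6 - 129) = -138*(-25/3 - 129) = -138*(-412/3) = 18952)
u**2 = 18952**2 = 359178304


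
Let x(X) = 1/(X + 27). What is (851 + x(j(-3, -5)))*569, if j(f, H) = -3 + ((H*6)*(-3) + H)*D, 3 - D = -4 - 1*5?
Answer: 505525205/1044 ≈ 4.8422e+5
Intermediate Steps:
D = 12 (D = 3 - (-4 - 1*5) = 3 - (-4 - 5) = 3 - 1*(-9) = 3 + 9 = 12)
j(f, H) = -3 - 204*H (j(f, H) = -3 + ((H*6)*(-3) + H)*12 = -3 + ((6*H)*(-3) + H)*12 = -3 + (-18*H + H)*12 = -3 - 17*H*12 = -3 - 204*H)
x(X) = 1/(27 + X)
(851 + x(j(-3, -5)))*569 = (851 + 1/(27 + (-3 - 204*(-5))))*569 = (851 + 1/(27 + (-3 + 1020)))*569 = (851 + 1/(27 + 1017))*569 = (851 + 1/1044)*569 = (888445/1044)*569 = 505525205/1044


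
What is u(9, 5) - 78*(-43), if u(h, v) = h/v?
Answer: 16779/5 ≈ 3355.8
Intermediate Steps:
u(9, 5) - 78*(-43) = 9/5 - 78*(-43) = 9*(⅕) + 3354 = 9/5 + 3354 = 16779/5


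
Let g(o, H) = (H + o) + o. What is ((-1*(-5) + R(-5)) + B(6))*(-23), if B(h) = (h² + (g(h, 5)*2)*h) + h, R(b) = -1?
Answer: -5750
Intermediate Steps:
g(o, H) = H + 2*o
B(h) = h + h² + h*(10 + 4*h) (B(h) = (h² + ((5 + 2*h)*2)*h) + h = (h² + (10 + 4*h)*h) + h = (h² + h*(10 + 4*h)) + h = h + h² + h*(10 + 4*h))
((-1*(-5) + R(-5)) + B(6))*(-23) = ((-1*(-5) - 1) + 6*(11 + 5*6))*(-23) = ((5 - 1) + 6*(11 + 30))*(-23) = (4 + 6*41)*(-23) = (4 + 246)*(-23) = 250*(-23) = -5750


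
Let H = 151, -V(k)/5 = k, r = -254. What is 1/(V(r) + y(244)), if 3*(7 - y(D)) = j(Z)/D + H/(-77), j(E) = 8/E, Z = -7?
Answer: 2013/2571920 ≈ 0.00078268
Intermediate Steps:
V(k) = -5*k
y(D) = 1768/231 + 8/(21*D) (y(D) = 7 - ((8/(-7))/D + 151/(-77))/3 = 7 - ((8*(-1/7))/D + 151*(-1/77))/3 = 7 - (-8/(7*D) - 151/77)/3 = 7 - (-151/77 - 8/(7*D))/3 = 7 + (151/231 + 8/(21*D)) = 1768/231 + 8/(21*D))
1/(V(r) + y(244)) = 1/(-5*(-254) + (8/231)*(11 + 221*244)/244) = 1/(1270 + (8/231)*(1/244)*(11 + 53924)) = 1/(1270 + (8/231)*(1/244)*53935) = 1/(1270 + 15410/2013) = 1/(2571920/2013) = 2013/2571920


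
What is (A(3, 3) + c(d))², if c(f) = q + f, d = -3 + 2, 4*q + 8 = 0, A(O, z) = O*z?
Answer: 36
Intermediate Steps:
q = -2 (q = -2 + (¼)*0 = -2 + 0 = -2)
d = -1
c(f) = -2 + f
(A(3, 3) + c(d))² = (3*3 + (-2 - 1))² = (9 - 3)² = 6² = 36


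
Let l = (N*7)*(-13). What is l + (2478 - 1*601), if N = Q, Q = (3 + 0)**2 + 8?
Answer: 330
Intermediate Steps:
Q = 17 (Q = 3**2 + 8 = 9 + 8 = 17)
N = 17
l = -1547 (l = (17*7)*(-13) = 119*(-13) = -1547)
l + (2478 - 1*601) = -1547 + (2478 - 1*601) = -1547 + (2478 - 601) = -1547 + 1877 = 330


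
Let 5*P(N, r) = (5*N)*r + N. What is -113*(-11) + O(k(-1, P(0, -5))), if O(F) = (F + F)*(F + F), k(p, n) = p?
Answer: 1247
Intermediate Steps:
P(N, r) = N/5 + N*r (P(N, r) = ((5*N)*r + N)/5 = (5*N*r + N)/5 = (N + 5*N*r)/5 = N/5 + N*r)
O(F) = 4*F² (O(F) = (2*F)*(2*F) = 4*F²)
-113*(-11) + O(k(-1, P(0, -5))) = -113*(-11) + 4*(-1)² = 1243 + 4*1 = 1243 + 4 = 1247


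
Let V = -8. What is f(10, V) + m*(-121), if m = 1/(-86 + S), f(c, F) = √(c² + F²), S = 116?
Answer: -121/30 + 2*√41 ≈ 8.7729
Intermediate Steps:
f(c, F) = √(F² + c²)
m = 1/30 (m = 1/(-86 + 116) = 1/30 ≈ 0.033333)
f(10, V) + m*(-121) = √((-8)² + 10²) + (1/30)*(-121) = √(64 + 100) - 121/30 = √164 - 121/30 = 2*√41 - 121/30 = -121/30 + 2*√41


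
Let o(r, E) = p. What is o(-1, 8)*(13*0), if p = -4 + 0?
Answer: 0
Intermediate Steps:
p = -4
o(r, E) = -4
o(-1, 8)*(13*0) = -52*0 = -4*0 = 0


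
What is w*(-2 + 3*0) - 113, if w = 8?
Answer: -129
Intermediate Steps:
w*(-2 + 3*0) - 113 = 8*(-2 + 3*0) - 113 = 8*(-2 + 0) - 113 = 8*(-2) - 113 = -16 - 113 = -129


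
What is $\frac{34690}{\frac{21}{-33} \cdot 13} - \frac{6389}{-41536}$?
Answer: $- \frac{15849140841}{3779776} \approx -4193.1$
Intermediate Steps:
$\frac{34690}{\frac{21}{-33} \cdot 13} - \frac{6389}{-41536} = \frac{34690}{21 \left(- \frac{1}{33}\right) 13} - - \frac{6389}{41536} = \frac{34690}{\left(- \frac{7}{11}\right) 13} + \frac{6389}{41536} = \frac{34690}{- \frac{91}{11}} + \frac{6389}{41536} = 34690 \left(- \frac{11}{91}\right) + \frac{6389}{41536} = - \frac{381590}{91} + \frac{6389}{41536} = - \frac{15849140841}{3779776}$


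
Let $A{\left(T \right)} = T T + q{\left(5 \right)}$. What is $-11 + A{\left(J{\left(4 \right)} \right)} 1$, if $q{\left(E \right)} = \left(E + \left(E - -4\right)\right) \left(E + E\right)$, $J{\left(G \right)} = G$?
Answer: $145$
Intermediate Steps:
$q{\left(E \right)} = 2 E \left(4 + 2 E\right)$ ($q{\left(E \right)} = \left(E + \left(E + 4\right)\right) 2 E = \left(E + \left(4 + E\right)\right) 2 E = \left(4 + 2 E\right) 2 E = 2 E \left(4 + 2 E\right)$)
$A{\left(T \right)} = 140 + T^{2}$ ($A{\left(T \right)} = T T + 4 \cdot 5 \left(2 + 5\right) = T^{2} + 4 \cdot 5 \cdot 7 = T^{2} + 140 = 140 + T^{2}$)
$-11 + A{\left(J{\left(4 \right)} \right)} 1 = -11 + \left(140 + 4^{2}\right) 1 = -11 + \left(140 + 16\right) 1 = -11 + 156 \cdot 1 = -11 + 156 = 145$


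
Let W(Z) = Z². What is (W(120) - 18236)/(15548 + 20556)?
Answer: -959/9026 ≈ -0.10625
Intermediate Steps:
(W(120) - 18236)/(15548 + 20556) = (120² - 18236)/(15548 + 20556) = (14400 - 18236)/36104 = -3836*1/36104 = -959/9026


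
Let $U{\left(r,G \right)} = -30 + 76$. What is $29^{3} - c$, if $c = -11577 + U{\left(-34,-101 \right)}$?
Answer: $35920$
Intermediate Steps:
$U{\left(r,G \right)} = 46$
$c = -11531$ ($c = -11577 + 46 = -11531$)
$29^{3} - c = 29^{3} - -11531 = 24389 + 11531 = 35920$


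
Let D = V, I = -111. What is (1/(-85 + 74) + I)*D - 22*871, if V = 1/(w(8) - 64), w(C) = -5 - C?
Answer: -16228992/847 ≈ -19161.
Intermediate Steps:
V = -1/77 (V = 1/((-5 - 1*8) - 64) = 1/((-5 - 8) - 64) = 1/(-13 - 64) = 1/(-77) = -1/77 ≈ -0.012987)
D = -1/77 ≈ -0.012987
(1/(-85 + 74) + I)*D - 22*871 = (1/(-85 + 74) - 111)*(-1/77) - 22*871 = (1/(-11) - 111)*(-1/77) - 19162 = (-1/11 - 111)*(-1/77) - 19162 = -1222/11*(-1/77) - 19162 = 1222/847 - 19162 = -16228992/847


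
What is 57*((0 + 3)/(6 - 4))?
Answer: 171/2 ≈ 85.500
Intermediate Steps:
57*((0 + 3)/(6 - 4)) = 57*(3/2) = 171/2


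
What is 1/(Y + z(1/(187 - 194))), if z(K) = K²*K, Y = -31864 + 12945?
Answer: -343/6489218 ≈ -5.2857e-5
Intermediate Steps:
Y = -18919
z(K) = K³
1/(Y + z(1/(187 - 194))) = 1/(-18919 + (1/(187 - 194))³) = 1/(-18919 + (1/(-7))³) = 1/(-18919 + (-⅐)³) = 1/(-18919 - 1/343) = 1/(-6489218/343) = -343/6489218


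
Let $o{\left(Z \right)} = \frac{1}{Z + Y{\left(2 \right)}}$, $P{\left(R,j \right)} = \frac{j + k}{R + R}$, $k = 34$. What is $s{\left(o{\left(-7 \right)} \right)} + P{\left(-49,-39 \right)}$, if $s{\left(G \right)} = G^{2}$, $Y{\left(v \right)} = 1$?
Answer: $\frac{139}{1764} \approx 0.078798$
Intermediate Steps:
$P{\left(R,j \right)} = \frac{34 + j}{2 R}$ ($P{\left(R,j \right)} = \frac{j + 34}{R + R} = \frac{34 + j}{2 R}$)
$o{\left(Z \right)} = \frac{1}{1 + Z}$ ($o{\left(Z \right)} = \frac{1}{Z + 1} = \frac{1}{1 + Z}$)
$s{\left(o{\left(-7 \right)} \right)} + P{\left(-49,-39 \right)} = \left(\frac{1}{1 - 7}\right)^{2} + \frac{34 - 39}{2 \left(-49\right)} = \left(\frac{1}{-6}\right)^{2} + \frac{1}{2} \left(- \frac{1}{49}\right) \left(-5\right) = \left(- \frac{1}{6}\right)^{2} + \frac{5}{98} = \frac{1}{36} + \frac{5}{98} = \frac{139}{1764}$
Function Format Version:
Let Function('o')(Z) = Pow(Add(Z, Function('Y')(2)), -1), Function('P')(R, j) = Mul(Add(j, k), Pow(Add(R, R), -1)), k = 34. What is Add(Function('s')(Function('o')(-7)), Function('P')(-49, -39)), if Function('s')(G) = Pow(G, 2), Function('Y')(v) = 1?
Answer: Rational(139, 1764) ≈ 0.078798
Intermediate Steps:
Function('P')(R, j) = Mul(Rational(1, 2), Pow(R, -1), Add(34, j)) (Function('P')(R, j) = Mul(Add(j, 34), Pow(Add(R, R), -1)) = Mul(Add(34, j), Pow(Mul(2, R), -1)) = Mul(Add(34, j), Mul(Rational(1, 2), Pow(R, -1))) = Mul(Rational(1, 2), Pow(R, -1), Add(34, j)))
Function('o')(Z) = Pow(Add(1, Z), -1) (Function('o')(Z) = Pow(Add(Z, 1), -1) = Pow(Add(1, Z), -1))
Add(Function('s')(Function('o')(-7)), Function('P')(-49, -39)) = Add(Pow(Pow(Add(1, -7), -1), 2), Mul(Rational(1, 2), Pow(-49, -1), Add(34, -39))) = Add(Pow(Pow(-6, -1), 2), Mul(Rational(1, 2), Rational(-1, 49), -5)) = Add(Pow(Rational(-1, 6), 2), Rational(5, 98)) = Add(Rational(1, 36), Rational(5, 98)) = Rational(139, 1764)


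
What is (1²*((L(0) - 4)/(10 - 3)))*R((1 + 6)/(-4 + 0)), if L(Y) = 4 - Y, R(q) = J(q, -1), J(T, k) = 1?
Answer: 0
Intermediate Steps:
R(q) = 1
(1²*((L(0) - 4)/(10 - 3)))*R((1 + 6)/(-4 + 0)) = (1²*(((4 - 1*0) - 4)/(10 - 3)))*1 = (1*(((4 + 0) - 4)/7))*1 = (1*((4 - 4)*(⅐)))*1 = (1*(0*(⅐)))*1 = (1*0)*1 = 0*1 = 0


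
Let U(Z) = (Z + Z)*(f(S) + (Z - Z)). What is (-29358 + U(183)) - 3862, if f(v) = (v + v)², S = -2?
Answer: -27364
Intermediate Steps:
f(v) = 4*v² (f(v) = (2*v)² = 4*v²)
U(Z) = 32*Z (U(Z) = (Z + Z)*(4*(-2)² + (Z - Z)) = (2*Z)*(4*4 + 0) = (2*Z)*(16 + 0) = (2*Z)*16 = 32*Z)
(-29358 + U(183)) - 3862 = (-29358 + 32*183) - 3862 = (-29358 + 5856) - 3862 = -23502 - 3862 = -27364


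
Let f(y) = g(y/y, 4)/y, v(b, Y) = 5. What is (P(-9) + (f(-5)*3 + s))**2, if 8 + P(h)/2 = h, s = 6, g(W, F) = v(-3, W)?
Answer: 961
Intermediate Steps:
g(W, F) = 5
P(h) = -16 + 2*h
f(y) = 5/y
(P(-9) + (f(-5)*3 + s))**2 = ((-16 + 2*(-9)) + ((5/(-5))*3 + 6))**2 = ((-16 - 18) + ((5*(-1/5))*3 + 6))**2 = (-34 + (-1*3 + 6))**2 = (-34 + (-3 + 6))**2 = (-34 + 3)**2 = (-31)**2 = 961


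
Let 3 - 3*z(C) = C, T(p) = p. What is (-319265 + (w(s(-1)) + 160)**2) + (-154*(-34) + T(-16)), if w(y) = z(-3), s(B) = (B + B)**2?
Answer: -287801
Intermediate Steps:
s(B) = 4*B**2 (s(B) = (2*B)**2 = 4*B**2)
z(C) = 1 - C/3
w(y) = 2 (w(y) = 1 - 1/3*(-3) = 1 + 1 = 2)
(-319265 + (w(s(-1)) + 160)**2) + (-154*(-34) + T(-16)) = (-319265 + (2 + 160)**2) + (-154*(-34) - 16) = (-319265 + 162**2) + (5236 - 16) = (-319265 + 26244) + 5220 = -293021 + 5220 = -287801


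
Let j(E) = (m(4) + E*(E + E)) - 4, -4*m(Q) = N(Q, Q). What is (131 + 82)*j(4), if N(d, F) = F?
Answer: 5751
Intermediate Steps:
m(Q) = -Q/4
j(E) = -5 + 2*E**2 (j(E) = (-1/4*4 + E*(E + E)) - 4 = (-1 + E*(2*E)) - 4 = (-1 + 2*E**2) - 4 = -5 + 2*E**2)
(131 + 82)*j(4) = (131 + 82)*(-5 + 2*4**2) = 213*(-5 + 2*16) = 213*(-5 + 32) = 213*27 = 5751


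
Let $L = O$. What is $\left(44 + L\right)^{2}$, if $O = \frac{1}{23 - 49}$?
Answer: $\frac{1306449}{676} \approx 1932.6$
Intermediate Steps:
$O = - \frac{1}{26}$ ($O = \frac{1}{-26} = - \frac{1}{26} \approx -0.038462$)
$L = - \frac{1}{26} \approx -0.038462$
$\left(44 + L\right)^{2} = \left(44 - \frac{1}{26}\right)^{2} = \left(\frac{1143}{26}\right)^{2} = \frac{1306449}{676}$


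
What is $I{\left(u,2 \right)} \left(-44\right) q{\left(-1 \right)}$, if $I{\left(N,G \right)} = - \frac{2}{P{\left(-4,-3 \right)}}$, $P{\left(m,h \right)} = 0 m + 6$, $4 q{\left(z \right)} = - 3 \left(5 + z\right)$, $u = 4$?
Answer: $-44$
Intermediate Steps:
$q{\left(z \right)} = - \frac{15}{4} - \frac{3 z}{4}$ ($q{\left(z \right)} = \frac{\left(-3\right) \left(5 + z\right)}{4} = \frac{-15 - 3 z}{4} = - \frac{15}{4} - \frac{3 z}{4}$)
$P{\left(m,h \right)} = 6$ ($P{\left(m,h \right)} = 0 + 6 = 6$)
$I{\left(N,G \right)} = - \frac{1}{3}$ ($I{\left(N,G \right)} = - \frac{2}{6} = \left(-2\right) \frac{1}{6} = - \frac{1}{3}$)
$I{\left(u,2 \right)} \left(-44\right) q{\left(-1 \right)} = \left(- \frac{1}{3}\right) \left(-44\right) \left(- \frac{15}{4} - - \frac{3}{4}\right) = \frac{44 \left(- \frac{15}{4} + \frac{3}{4}\right)}{3} = \frac{44}{3} \left(-3\right) = -44$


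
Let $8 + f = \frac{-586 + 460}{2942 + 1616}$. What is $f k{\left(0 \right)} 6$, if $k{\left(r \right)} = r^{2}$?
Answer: $0$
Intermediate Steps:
$f = - \frac{18295}{2279}$ ($f = -8 + \frac{-586 + 460}{2942 + 1616} = -8 - \frac{126}{4558} = -8 - \frac{63}{2279} = - \frac{18295}{2279} \approx -8.0276$)
$f k{\left(0 \right)} 6 = - \frac{18295 \cdot 0^{2} \cdot 6}{2279} = - \frac{18295 \cdot 0 \cdot 6}{2279} = \left(- \frac{18295}{2279}\right) 0 = 0$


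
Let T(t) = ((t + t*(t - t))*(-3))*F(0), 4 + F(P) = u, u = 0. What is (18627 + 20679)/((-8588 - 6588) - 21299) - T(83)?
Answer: -36368406/36475 ≈ -997.08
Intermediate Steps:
F(P) = -4 (F(P) = -4 + 0 = -4)
T(t) = 12*t (T(t) = ((t + t*(t - t))*(-3))*(-4) = ((t + t*0)*(-3))*(-4) = ((t + 0)*(-3))*(-4) = (t*(-3))*(-4) = -3*t*(-4) = 12*t)
(18627 + 20679)/((-8588 - 6588) - 21299) - T(83) = (18627 + 20679)/((-8588 - 6588) - 21299) - 12*83 = 39306/(-15176 - 21299) - 1*996 = 39306/(-36475) - 996 = 39306*(-1/36475) - 996 = -39306/36475 - 996 = -36368406/36475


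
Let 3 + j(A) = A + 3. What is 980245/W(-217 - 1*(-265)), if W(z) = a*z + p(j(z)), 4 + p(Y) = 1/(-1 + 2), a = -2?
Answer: -980245/99 ≈ -9901.5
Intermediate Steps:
j(A) = A (j(A) = -3 + (A + 3) = -3 + (3 + A) = A)
p(Y) = -3 (p(Y) = -4 + 1/(-1 + 2) = -4 + 1/1 = -4 + 1 = -3)
W(z) = -3 - 2*z (W(z) = -2*z - 3 = -3 - 2*z)
980245/W(-217 - 1*(-265)) = 980245/(-3 - 2*(-217 - 1*(-265))) = 980245/(-3 - 2*(-217 + 265)) = 980245/(-3 - 2*48) = 980245/(-3 - 96) = 980245/(-99) = 980245*(-1/99) = -980245/99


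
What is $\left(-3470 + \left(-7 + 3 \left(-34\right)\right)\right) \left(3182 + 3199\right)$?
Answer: $-22837599$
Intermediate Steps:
$\left(-3470 + \left(-7 + 3 \left(-34\right)\right)\right) \left(3182 + 3199\right) = \left(-3470 - 109\right) 6381 = \left(-3579\right) 6381 = -22837599$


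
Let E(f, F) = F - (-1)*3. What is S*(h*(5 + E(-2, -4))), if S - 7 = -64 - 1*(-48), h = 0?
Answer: 0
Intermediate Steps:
E(f, F) = 3 + F (E(f, F) = F - 1*(-3) = F + 3 = 3 + F)
S = -9 (S = 7 + (-64 - 1*(-48)) = 7 + (-64 + 48) = 7 - 16 = -9)
S*(h*(5 + E(-2, -4))) = -0*(5 + (3 - 4)) = -0*(5 - 1) = -0*4 = -9*0 = 0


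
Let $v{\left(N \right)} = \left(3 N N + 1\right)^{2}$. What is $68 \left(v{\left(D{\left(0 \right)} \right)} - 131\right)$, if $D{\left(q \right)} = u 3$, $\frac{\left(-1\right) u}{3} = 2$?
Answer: $64368664$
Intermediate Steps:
$u = -6$ ($u = \left(-3\right) 2 = -6$)
$D{\left(q \right)} = -18$ ($D{\left(q \right)} = \left(-6\right) 3 = -18$)
$v{\left(N \right)} = \left(1 + 3 N^{2}\right)^{2}$ ($v{\left(N \right)} = \left(3 N^{2} + 1\right)^{2} = \left(1 + 3 N^{2}\right)^{2}$)
$68 \left(v{\left(D{\left(0 \right)} \right)} - 131\right) = 68 \left(\left(1 + 3 \left(-18\right)^{2}\right)^{2} - 131\right) = 68 \left(\left(1 + 3 \cdot 324\right)^{2} - 131\right) = 68 \left(\left(1 + 972\right)^{2} - 131\right) = 68 \left(973^{2} - 131\right) = 68 \left(946729 - 131\right) = 68 \cdot 946598 = 64368664$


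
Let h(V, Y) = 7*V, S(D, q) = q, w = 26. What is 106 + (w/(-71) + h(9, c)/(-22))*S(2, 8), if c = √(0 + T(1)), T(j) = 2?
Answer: 62606/781 ≈ 80.161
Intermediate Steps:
c = √2 (c = √(0 + 2) = √2 ≈ 1.4142)
106 + (w/(-71) + h(9, c)/(-22))*S(2, 8) = 106 + (26/(-71) + (7*9)/(-22))*8 = 106 + (26*(-1/71) + 63*(-1/22))*8 = 106 + (-26/71 - 63/22)*8 = 106 - 5045/1562*8 = 106 - 20180/781 = 62606/781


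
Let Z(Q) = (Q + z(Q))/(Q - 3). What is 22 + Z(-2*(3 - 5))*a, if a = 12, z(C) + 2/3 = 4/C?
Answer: 74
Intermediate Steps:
z(C) = -⅔ + 4/C
Z(Q) = (-⅔ + Q + 4/Q)/(-3 + Q) (Z(Q) = (Q + (-⅔ + 4/Q))/(Q - 3) = (-⅔ + Q + 4/Q)/(-3 + Q))
22 + Z(-2*(3 - 5))*a = 22 + ((12 + (-2*(3 - 5))*(-2 + 3*(-2*(3 - 5))))/(3*((-2*(3 - 5)))*(-3 - 2*(3 - 5))))*12 = 22 + ((12 + (-2*(-2))*(-2 + 3*(-2*(-2))))/(3*((-2*(-2)))*(-3 - 2*(-2))))*12 = 22 + ((⅓)*(12 + 4*(-2 + 3*4))/(4*(-3 + 4)))*12 = 22 + ((⅓)*(¼)*(12 + 4*(-2 + 12))/1)*12 = 22 + ((⅓)*(¼)*1*(12 + 4*10))*12 = 22 + ((⅓)*(¼)*1*(12 + 40))*12 = 22 + ((⅓)*(¼)*1*52)*12 = 22 + (13/3)*12 = 22 + 52 = 74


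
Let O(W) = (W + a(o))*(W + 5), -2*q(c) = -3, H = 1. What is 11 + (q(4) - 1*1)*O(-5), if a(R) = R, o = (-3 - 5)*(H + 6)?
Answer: 11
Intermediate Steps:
q(c) = 3/2 (q(c) = -½*(-3) = 3/2)
o = -56 (o = (-3 - 5)*(1 + 6) = -8*7 = -56)
O(W) = (-56 + W)*(5 + W) (O(W) = (W - 56)*(W + 5) = (-56 + W)*(5 + W))
11 + (q(4) - 1*1)*O(-5) = 11 + (3/2 - 1*1)*(-280 + (-5)² - 51*(-5)) = 11 + (3/2 - 1)*(-280 + 25 + 255) = 11 + (½)*0 = 11 + 0 = 11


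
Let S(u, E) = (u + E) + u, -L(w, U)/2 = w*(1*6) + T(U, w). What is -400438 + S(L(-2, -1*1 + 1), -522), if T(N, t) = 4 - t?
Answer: -400936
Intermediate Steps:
L(w, U) = -8 - 10*w (L(w, U) = -2*(w*(1*6) + (4 - w)) = -2*(w*6 + (4 - w)) = -2*(6*w + (4 - w)) = -2*(4 + 5*w) = -8 - 10*w)
S(u, E) = E + 2*u (S(u, E) = (E + u) + u = E + 2*u)
-400438 + S(L(-2, -1*1 + 1), -522) = -400438 + (-522 + 2*(-8 - 10*(-2))) = -400438 + (-522 + 2*(-8 + 20)) = -400438 + (-522 + 2*12) = -400438 + (-522 + 24) = -400438 - 498 = -400936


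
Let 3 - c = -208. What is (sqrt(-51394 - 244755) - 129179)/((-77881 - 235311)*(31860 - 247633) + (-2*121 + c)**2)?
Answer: -129179/67578378377 + I*sqrt(296149)/67578378377 ≈ -1.9115e-6 + 8.0528e-9*I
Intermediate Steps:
c = 211 (c = 3 - 1*(-208) = 3 + 208 = 211)
(sqrt(-51394 - 244755) - 129179)/((-77881 - 235311)*(31860 - 247633) + (-2*121 + c)**2) = (sqrt(-51394 - 244755) - 129179)/((-77881 - 235311)*(31860 - 247633) + (-2*121 + 211)**2) = (sqrt(-296149) - 129179)/(-313192*(-215773) + (-242 + 211)**2) = (I*sqrt(296149) - 129179)/(67578377416 + (-31)**2) = (-129179 + I*sqrt(296149))/(67578377416 + 961) = (-129179 + I*sqrt(296149))/67578378377 = (-129179 + I*sqrt(296149))*(1/67578378377) = -129179/67578378377 + I*sqrt(296149)/67578378377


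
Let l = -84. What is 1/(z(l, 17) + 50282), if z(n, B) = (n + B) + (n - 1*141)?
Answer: 1/49990 ≈ 2.0004e-5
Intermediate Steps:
z(n, B) = -141 + B + 2*n (z(n, B) = (B + n) + (n - 141) = (B + n) + (-141 + n) = -141 + B + 2*n)
1/(z(l, 17) + 50282) = 1/((-141 + 17 + 2*(-84)) + 50282) = 1/((-141 + 17 - 168) + 50282) = 1/(-292 + 50282) = 1/49990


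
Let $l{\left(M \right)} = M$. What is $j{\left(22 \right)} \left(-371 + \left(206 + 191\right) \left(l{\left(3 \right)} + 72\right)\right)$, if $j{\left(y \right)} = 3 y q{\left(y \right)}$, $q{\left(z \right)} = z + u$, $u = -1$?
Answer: $40753944$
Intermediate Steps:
$q{\left(z \right)} = -1 + z$ ($q{\left(z \right)} = z - 1 = -1 + z$)
$j{\left(y \right)} = 3 y \left(-1 + y\right)$
$j{\left(22 \right)} \left(-371 + \left(206 + 191\right) \left(l{\left(3 \right)} + 72\right)\right) = 3 \cdot 22 \left(-1 + 22\right) \left(-371 + \left(206 + 191\right) \left(3 + 72\right)\right) = 3 \cdot 22 \cdot 21 \left(-371 + 397 \cdot 75\right) = 1386 \left(-371 + 29775\right) = 1386 \cdot 29404 = 40753944$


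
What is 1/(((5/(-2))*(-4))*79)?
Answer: 1/790 ≈ 0.0012658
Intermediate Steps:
1/(((5/(-2))*(-4))*79) = 1/((-½*5*(-4))*79) = 1/(-5/2*(-4)*79) = 1/(10*79) = 1/790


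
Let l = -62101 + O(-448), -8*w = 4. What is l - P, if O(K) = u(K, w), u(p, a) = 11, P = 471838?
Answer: -533928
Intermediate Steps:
w = -½ (w = -⅛*4 = -½ ≈ -0.50000)
O(K) = 11
l = -62090 (l = -62101 + 11 = -62090)
l - P = -62090 - 1*471838 = -62090 - 471838 = -533928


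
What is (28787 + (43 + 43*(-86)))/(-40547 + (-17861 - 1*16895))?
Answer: -25132/75303 ≈ -0.33375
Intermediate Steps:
(28787 + (43 + 43*(-86)))/(-40547 + (-17861 - 1*16895)) = (28787 + (43 - 3698))/(-40547 + (-17861 - 16895)) = (28787 - 3655)/(-40547 - 34756) = 25132/(-75303) = 25132*(-1/75303) = -25132/75303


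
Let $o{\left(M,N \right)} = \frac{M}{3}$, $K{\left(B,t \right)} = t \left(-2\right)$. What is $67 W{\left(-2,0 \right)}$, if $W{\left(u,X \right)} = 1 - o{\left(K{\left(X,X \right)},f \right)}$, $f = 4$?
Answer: $67$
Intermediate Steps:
$K{\left(B,t \right)} = - 2 t$
$o{\left(M,N \right)} = \frac{M}{3}$ ($o{\left(M,N \right)} = M \frac{1}{3} = \frac{M}{3}$)
$W{\left(u,X \right)} = 1 + \frac{2 X}{3}$ ($W{\left(u,X \right)} = 1 - \frac{\left(-2\right) X}{3} = 1 - - \frac{2 X}{3} = 1 + \frac{2 X}{3}$)
$67 W{\left(-2,0 \right)} = 67 \left(1 + \frac{2}{3} \cdot 0\right) = 67 \left(1 + 0\right) = 67 \cdot 1 = 67$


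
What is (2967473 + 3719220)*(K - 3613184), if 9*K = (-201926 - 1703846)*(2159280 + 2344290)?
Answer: -19130205460377956776/3 ≈ -6.3767e+18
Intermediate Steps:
K = -2860925868680/3 (K = ((-201926 - 1703846)*(2159280 + 2344290))/9 = (-1905772*4503570)/9 = (1/9)*(-8582777606040) = -2860925868680/3 ≈ -9.5364e+11)
(2967473 + 3719220)*(K - 3613184) = (2967473 + 3719220)*(-2860925868680/3 - 3613184) = 6686693*(-2860936708232/3) = -19130205460377956776/3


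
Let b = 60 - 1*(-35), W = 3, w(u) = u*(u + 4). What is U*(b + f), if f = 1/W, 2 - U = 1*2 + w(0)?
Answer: 0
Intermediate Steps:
w(u) = u*(4 + u)
U = 0 (U = 2 - (1*2 + 0*(4 + 0)) = 2 - (2 + 0*4) = 2 - (2 + 0) = 2 - 1*2 = 2 - 2 = 0)
b = 95 (b = 60 + 35 = 95)
f = ⅓ (f = 1/3 = ⅓ ≈ 0.33333)
U*(b + f) = 0*(95 + ⅓) = 0*(286/3) = 0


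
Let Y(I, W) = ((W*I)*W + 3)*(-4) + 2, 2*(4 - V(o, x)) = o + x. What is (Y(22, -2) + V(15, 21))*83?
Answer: -31208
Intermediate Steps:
V(o, x) = 4 - o/2 - x/2 (V(o, x) = 4 - (o + x)/2 = 4 + (-o/2 - x/2) = 4 - o/2 - x/2)
Y(I, W) = -10 - 4*I*W**2 (Y(I, W) = ((I*W)*W + 3)*(-4) + 2 = (I*W**2 + 3)*(-4) + 2 = (3 + I*W**2)*(-4) + 2 = (-12 - 4*I*W**2) + 2 = -10 - 4*I*W**2)
(Y(22, -2) + V(15, 21))*83 = ((-10 - 4*22*(-2)**2) + (4 - 1/2*15 - 1/2*21))*83 = ((-10 - 4*22*4) + (4 - 15/2 - 21/2))*83 = ((-10 - 352) - 14)*83 = (-362 - 14)*83 = -376*83 = -31208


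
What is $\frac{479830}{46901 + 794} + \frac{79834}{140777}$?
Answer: $\frac{14271342108}{1342871803} \approx 10.627$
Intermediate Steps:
$\frac{479830}{46901 + 794} + \frac{79834}{140777} = \frac{479830}{47695} + 79834 \cdot \frac{1}{140777} = 479830 \cdot \frac{1}{47695} + \frac{79834}{140777} = \frac{95966}{9539} + \frac{79834}{140777} = \frac{14271342108}{1342871803}$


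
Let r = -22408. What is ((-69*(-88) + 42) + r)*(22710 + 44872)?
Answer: -1101181108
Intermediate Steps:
((-69*(-88) + 42) + r)*(22710 + 44872) = ((-69*(-88) + 42) - 22408)*(22710 + 44872) = ((6072 + 42) - 22408)*67582 = (6114 - 22408)*67582 = -16294*67582 = -1101181108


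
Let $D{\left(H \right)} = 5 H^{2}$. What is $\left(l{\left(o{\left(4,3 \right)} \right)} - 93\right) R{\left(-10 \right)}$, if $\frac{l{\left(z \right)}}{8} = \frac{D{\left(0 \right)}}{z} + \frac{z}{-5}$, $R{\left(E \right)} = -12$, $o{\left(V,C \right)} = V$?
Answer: $\frac{5964}{5} \approx 1192.8$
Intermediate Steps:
$l{\left(z \right)} = - \frac{8 z}{5}$ ($l{\left(z \right)} = 8 \left(\frac{5 \cdot 0^{2}}{z} + \frac{z}{-5}\right) = 8 \left(\frac{5 \cdot 0}{z} + z \left(- \frac{1}{5}\right)\right) = 8 \left(\frac{0}{z} - \frac{z}{5}\right) = 8 \left(0 - \frac{z}{5}\right) = 8 \left(- \frac{z}{5}\right) = - \frac{8 z}{5}$)
$\left(l{\left(o{\left(4,3 \right)} \right)} - 93\right) R{\left(-10 \right)} = \left(\left(- \frac{8}{5}\right) 4 - 93\right) \left(-12\right) = \left(- \frac{32}{5} - 93\right) \left(-12\right) = \left(- \frac{497}{5}\right) \left(-12\right) = \frac{5964}{5}$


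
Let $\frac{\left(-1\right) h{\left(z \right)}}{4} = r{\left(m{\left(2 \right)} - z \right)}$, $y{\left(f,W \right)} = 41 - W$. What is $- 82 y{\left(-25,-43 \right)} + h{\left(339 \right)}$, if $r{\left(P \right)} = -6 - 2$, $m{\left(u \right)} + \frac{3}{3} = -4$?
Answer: $-6856$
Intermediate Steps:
$m{\left(u \right)} = -5$ ($m{\left(u \right)} = -1 - 4 = -5$)
$r{\left(P \right)} = -8$
$h{\left(z \right)} = 32$ ($h{\left(z \right)} = \left(-4\right) \left(-8\right) = 32$)
$- 82 y{\left(-25,-43 \right)} + h{\left(339 \right)} = - 82 \left(41 - -43\right) + 32 = - 82 \left(41 + 43\right) + 32 = \left(-82\right) 84 + 32 = -6888 + 32 = -6856$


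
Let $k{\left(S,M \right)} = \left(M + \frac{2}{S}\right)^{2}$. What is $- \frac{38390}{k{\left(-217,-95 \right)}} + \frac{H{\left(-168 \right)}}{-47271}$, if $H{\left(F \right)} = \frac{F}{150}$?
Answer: $- \frac{305191138072994}{71760870820425} \approx -4.2529$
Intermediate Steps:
$H{\left(F \right)} = \frac{F}{150}$ ($H{\left(F \right)} = F \frac{1}{150} = \frac{F}{150}$)
$- \frac{38390}{k{\left(-217,-95 \right)}} + \frac{H{\left(-168 \right)}}{-47271} = - \frac{38390}{\frac{1}{47089} \left(2 - -20615\right)^{2}} + \frac{\frac{1}{150} \left(-168\right)}{-47271} = - \frac{38390}{\frac{1}{47089} \left(2 + 20615\right)^{2}} - - \frac{4}{168825} = - \frac{38390}{\frac{1}{47089} \cdot 20617^{2}} + \frac{4}{168825} = - \frac{38390}{\frac{1}{47089} \cdot 425060689} + \frac{4}{168825} = - \frac{38390}{\frac{425060689}{47089}} + \frac{4}{168825} = \left(-38390\right) \frac{47089}{425060689} + \frac{4}{168825} = - \frac{1807746710}{425060689} + \frac{4}{168825} = - \frac{305191138072994}{71760870820425}$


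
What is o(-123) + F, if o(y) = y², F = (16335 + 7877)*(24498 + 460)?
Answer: 604298225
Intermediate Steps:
F = 604283096 (F = 24212*24958 = 604283096)
o(-123) + F = (-123)² + 604283096 = 15129 + 604283096 = 604298225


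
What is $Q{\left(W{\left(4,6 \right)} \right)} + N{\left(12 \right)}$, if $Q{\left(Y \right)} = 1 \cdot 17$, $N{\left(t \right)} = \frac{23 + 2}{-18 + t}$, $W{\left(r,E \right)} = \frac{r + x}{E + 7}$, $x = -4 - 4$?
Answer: $\frac{77}{6} \approx 12.833$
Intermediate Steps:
$x = -8$ ($x = -4 - 4 = -8$)
$W{\left(r,E \right)} = \frac{-8 + r}{7 + E}$ ($W{\left(r,E \right)} = \frac{r - 8}{E + 7} = \frac{-8 + r}{7 + E}$)
$N{\left(t \right)} = \frac{25}{-18 + t}$
$Q{\left(Y \right)} = 17$
$Q{\left(W{\left(4,6 \right)} \right)} + N{\left(12 \right)} = 17 + \frac{25}{-18 + 12} = 17 + \frac{25}{-6} = 17 + 25 \left(- \frac{1}{6}\right) = 17 - \frac{25}{6} = \frac{77}{6}$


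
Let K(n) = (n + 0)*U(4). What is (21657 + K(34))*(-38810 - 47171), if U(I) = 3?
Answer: -1870860579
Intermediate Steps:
K(n) = 3*n (K(n) = (n + 0)*3 = n*3 = 3*n)
(21657 + K(34))*(-38810 - 47171) = (21657 + 3*34)*(-38810 - 47171) = (21657 + 102)*(-85981) = 21759*(-85981) = -1870860579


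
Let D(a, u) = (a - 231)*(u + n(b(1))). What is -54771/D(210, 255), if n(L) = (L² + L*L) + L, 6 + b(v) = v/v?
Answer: 18257/2100 ≈ 8.6938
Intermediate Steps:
b(v) = -5 (b(v) = -6 + v/v = -6 + 1 = -5)
n(L) = L + 2*L² (n(L) = (L² + L²) + L = 2*L² + L = L + 2*L²)
D(a, u) = (-231 + a)*(45 + u) (D(a, u) = (a - 231)*(u - 5*(1 + 2*(-5))) = (-231 + a)*(u - 5*(1 - 10)) = (-231 + a)*(u - 5*(-9)) = (-231 + a)*(u + 45) = (-231 + a)*(45 + u))
-54771/D(210, 255) = -54771/(-10395 - 231*255 + 45*210 + 210*255) = -54771/(-10395 - 58905 + 9450 + 53550) = -54771/(-6300) = -54771*(-1/6300) = 18257/2100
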